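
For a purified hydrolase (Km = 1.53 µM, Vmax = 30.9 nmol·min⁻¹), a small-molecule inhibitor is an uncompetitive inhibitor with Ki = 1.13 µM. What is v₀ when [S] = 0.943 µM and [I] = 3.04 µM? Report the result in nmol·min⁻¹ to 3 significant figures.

5.82 nmol·min⁻¹

With α = 1 + [I]/Ki = 1 + 3.04/1.13 = 3.690, the uncompetitive rate law is v = (Vmax/α)·[S] / (Km/α + [S]).
v = (30.9/3.690)×0.943 / (1.53/3.690 + 0.943) = 7.896/1.358 = 5.82 nmol·min⁻¹.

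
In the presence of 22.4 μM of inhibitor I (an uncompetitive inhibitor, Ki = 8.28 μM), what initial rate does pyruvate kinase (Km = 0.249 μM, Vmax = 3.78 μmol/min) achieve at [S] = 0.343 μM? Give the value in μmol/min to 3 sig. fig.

With α = 1 + [I]/Ki = 1 + 22.4/8.28 = 3.705, the uncompetitive rate law is v = (Vmax/α)·[S] / (Km/α + [S]).
v = (3.78/3.705)×0.343 / (0.249/3.705 + 0.343) = 0.3499/0.4102 = 0.853 μmol/min.

0.853 μmol/min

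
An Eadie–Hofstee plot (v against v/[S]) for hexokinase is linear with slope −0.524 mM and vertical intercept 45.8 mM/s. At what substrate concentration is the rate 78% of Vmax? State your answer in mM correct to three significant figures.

The Eadie–Hofstee slope gives Km = 0.524 mM (slope = −Km).
v/Vmax = [S]/(Km+[S]) = 0.78 ⇒ [S] = Km·0.78/(1−0.78) = 0.524 × 3.545 = 1.86 mM.

1.86 mM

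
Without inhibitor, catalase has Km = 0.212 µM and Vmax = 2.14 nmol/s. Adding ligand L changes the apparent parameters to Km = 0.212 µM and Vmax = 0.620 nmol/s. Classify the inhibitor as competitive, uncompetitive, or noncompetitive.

Vmax decreases (2.14 → 0.620 nmol/s) while Km is unchanged — pure noncompetitive inhibition.

noncompetitive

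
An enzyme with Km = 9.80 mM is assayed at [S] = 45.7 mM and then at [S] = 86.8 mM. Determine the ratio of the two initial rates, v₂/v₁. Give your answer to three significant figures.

The fractional saturations are [S]/(Km+[S]) = 45.7/55.50 = 0.8234 and 86.8/96.60 = 0.8986.
v₂/v₁ is just their ratio: 0.8986/0.8234 = 1.09.

1.09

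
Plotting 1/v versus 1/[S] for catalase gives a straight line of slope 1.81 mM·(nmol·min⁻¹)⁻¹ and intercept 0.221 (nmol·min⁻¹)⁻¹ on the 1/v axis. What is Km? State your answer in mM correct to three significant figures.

8.19 mM

y-intercept = 1/Vmax ⇒ Vmax = 4.52 nmol·min⁻¹; slope = Km/Vmax ⇒ Km = slope × Vmax.
Km = 1.81 × 4.52 = 8.19 mM.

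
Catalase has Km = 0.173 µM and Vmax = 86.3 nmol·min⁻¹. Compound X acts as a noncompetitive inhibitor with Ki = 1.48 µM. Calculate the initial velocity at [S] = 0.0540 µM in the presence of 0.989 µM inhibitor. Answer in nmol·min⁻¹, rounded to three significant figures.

α = 1 + [I]/Ki = 1 + 0.989/1.48 = 1.668.
For a noncompetitive inhibitor, Vmax is reduced to Vmax/α while Km is unchanged: Km,app = 0.173 µM, Vmax,app = 51.7 nmol·min⁻¹.
v = Vmax,app·[S]/(Km,app + [S]) = 51.7 × 0.0540/(0.173 + 0.0540) = 12.3 nmol·min⁻¹.

12.3 nmol·min⁻¹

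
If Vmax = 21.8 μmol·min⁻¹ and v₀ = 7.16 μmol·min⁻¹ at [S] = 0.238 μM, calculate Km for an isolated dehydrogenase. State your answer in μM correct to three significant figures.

0.487 μM

From v = Vmax[S]/(Km+[S]), Km = [S](Vmax − v)/v.
Km = 0.238 × (21.8 − 7.16) / 7.16 = 3.484/7.16 = 0.487 μM.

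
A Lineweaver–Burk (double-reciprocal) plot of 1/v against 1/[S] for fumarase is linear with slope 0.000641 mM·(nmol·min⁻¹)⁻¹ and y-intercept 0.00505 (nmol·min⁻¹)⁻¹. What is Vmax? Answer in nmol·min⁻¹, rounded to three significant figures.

The y-intercept of a Lineweaver–Burk plot equals 1/Vmax, so Vmax = 1/0.00505 = 198 nmol·min⁻¹.

198 nmol·min⁻¹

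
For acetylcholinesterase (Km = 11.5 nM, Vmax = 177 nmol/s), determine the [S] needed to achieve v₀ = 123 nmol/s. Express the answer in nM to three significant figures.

26.2 nM

Rearranging v = Vmax[S]/(Km+[S]) gives [S] = Km·v/(Vmax − v).
[S] = 11.5 × 123 / (177 − 123) = 1414/54.00 = 26.2 nM.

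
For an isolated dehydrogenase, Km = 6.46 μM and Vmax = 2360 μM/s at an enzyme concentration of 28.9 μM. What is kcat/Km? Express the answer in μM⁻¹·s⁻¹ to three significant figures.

kcat = Vmax/[E]total = 2360/28.9 = 81.7 s⁻¹.
kcat/Km = 81.7/6.46 = 12.6 μM⁻¹·s⁻¹.

12.6 μM⁻¹·s⁻¹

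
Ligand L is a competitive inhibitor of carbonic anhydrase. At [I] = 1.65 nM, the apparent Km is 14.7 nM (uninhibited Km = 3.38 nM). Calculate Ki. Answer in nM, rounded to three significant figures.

Competitive: Km,app = α·Km with α = 1 + [I]/Ki.
α = Km,app/Km = 14.7/3.38 = 4.349.
Since α = 1 + [I]/Ki, [I]/Ki = 4.349 − 1 = 3.349 and Ki = 1.65/3.349 = 0.493 nM.

0.493 nM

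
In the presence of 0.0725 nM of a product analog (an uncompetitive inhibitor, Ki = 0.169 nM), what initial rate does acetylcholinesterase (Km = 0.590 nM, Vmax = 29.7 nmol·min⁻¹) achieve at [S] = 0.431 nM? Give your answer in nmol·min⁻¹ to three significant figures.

α = 1 + [I]/Ki = 1 + 0.0725/0.169 = 1.429.
For an uncompetitive inhibitor, both parameters are divided by α, giving Vmax/α and Km/α: Km,app = 0.413 nM, Vmax,app = 20.8 nmol·min⁻¹.
v = Vmax,app·[S]/(Km,app + [S]) = 20.8 × 0.431/(0.413 + 0.431) = 10.6 nmol·min⁻¹.

10.6 nmol·min⁻¹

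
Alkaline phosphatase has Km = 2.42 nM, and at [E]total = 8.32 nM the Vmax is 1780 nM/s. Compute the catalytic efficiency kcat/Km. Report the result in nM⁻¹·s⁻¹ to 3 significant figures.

kcat = Vmax/[E]total = 1780/8.32 = 214 s⁻¹.
kcat/Km = 214/2.42 = 88.4 nM⁻¹·s⁻¹.

88.4 nM⁻¹·s⁻¹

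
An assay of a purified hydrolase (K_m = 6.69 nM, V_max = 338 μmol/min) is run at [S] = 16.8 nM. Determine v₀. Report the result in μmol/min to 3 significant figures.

[S]/(Km+[S]) = 16.8/23.49 = 0.7152, the fractional saturation.
v = 0.7152 × Vmax = 0.7152 × 338 = 242 μmol/min.

242 μmol/min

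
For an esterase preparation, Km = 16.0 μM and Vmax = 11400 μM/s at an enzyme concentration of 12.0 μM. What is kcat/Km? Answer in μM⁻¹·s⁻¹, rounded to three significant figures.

kcat = Vmax/[E]total = 11400/12.0 = 950 s⁻¹.
kcat/Km = 950/16.0 = 59.4 μM⁻¹·s⁻¹.

59.4 μM⁻¹·s⁻¹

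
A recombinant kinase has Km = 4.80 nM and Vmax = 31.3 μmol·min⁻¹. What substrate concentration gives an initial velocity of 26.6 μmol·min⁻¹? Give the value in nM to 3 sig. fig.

27.2 nM

The required fractional saturation is v/Vmax = 26.6/31.3 = 0.8498.
Then [S]/(Km+[S]) = 0.8498 ⇒ [S] = 4.80 × 0.8498/(1 − 0.8498) = 27.2 nM.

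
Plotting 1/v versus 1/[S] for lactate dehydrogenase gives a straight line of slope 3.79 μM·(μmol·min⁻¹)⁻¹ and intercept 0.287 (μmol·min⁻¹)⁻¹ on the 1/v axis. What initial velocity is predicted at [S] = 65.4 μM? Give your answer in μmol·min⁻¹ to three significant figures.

2.90 μmol·min⁻¹

The y-intercept is 1/Vmax, so Vmax = 1/0.287 = 3.48 μmol·min⁻¹.
The slope is Km/Vmax, so Km = 3.79 × 3.48 = 13.2 μM.
Then v = 3.48 × 65.4/(13.2 + 65.4) = 2.90 μmol·min⁻¹.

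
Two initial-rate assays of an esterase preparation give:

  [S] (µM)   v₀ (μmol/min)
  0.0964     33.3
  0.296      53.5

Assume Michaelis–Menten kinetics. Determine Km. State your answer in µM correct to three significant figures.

0.123 µM

From v = Vmax[S]/(Km+[S]), each point gives Vmax = v(Km+[S])/[S].
Equating: 33.3(Km+0.0964)/0.0964 = 53.5(Km+0.296)/0.296.
345.4·Km + 33.3 = 180.7·Km + 53.5, so (345.4 − 180.7)·Km = 53.5 − 33.3.
Km = 20.20/164.7 = 0.123 µM; then Vmax = 33.3(0.123+0.0964)/0.0964 = 75.7 μmol/min.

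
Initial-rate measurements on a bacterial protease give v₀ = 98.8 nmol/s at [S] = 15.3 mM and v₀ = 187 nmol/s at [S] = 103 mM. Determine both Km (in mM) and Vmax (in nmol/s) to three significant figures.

From v = Vmax[S]/(Km+[S]), each point gives Vmax = v(Km+[S])/[S].
Equating: 98.8(Km+15.3)/15.3 = 187(Km+103)/103.
6.458·Km + 98.8 = 1.816·Km + 187, so (6.458 − 1.816)·Km = 187 − 98.8.
Km = 88.20/4.642 = 19.0 mM; then Vmax = 98.8(19.0+15.3)/15.3 = 221 nmol/s.

Km = 19.0 mM; Vmax = 221 nmol/s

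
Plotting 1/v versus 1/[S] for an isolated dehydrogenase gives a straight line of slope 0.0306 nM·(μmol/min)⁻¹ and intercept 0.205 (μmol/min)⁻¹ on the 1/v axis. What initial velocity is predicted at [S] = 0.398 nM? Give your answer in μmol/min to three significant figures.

The y-intercept is 1/Vmax, so Vmax = 1/0.205 = 4.88 μmol/min.
The slope is Km/Vmax, so Km = 0.0306 × 4.88 = 0.149 nM.
Then v = 4.88 × 0.398/(0.149 + 0.398) = 3.55 μmol/min.

3.55 μmol/min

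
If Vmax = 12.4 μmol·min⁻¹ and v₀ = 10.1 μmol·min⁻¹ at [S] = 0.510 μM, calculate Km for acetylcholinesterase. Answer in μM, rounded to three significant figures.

0.116 μM

v/Vmax = 10.1/12.4 = 0.8145 = [S]/(Km+[S]).
So Km + [S] = [S]/0.8145 = 0.6261 μM, giving Km = 0.6261 − 0.510 = 0.116 μM.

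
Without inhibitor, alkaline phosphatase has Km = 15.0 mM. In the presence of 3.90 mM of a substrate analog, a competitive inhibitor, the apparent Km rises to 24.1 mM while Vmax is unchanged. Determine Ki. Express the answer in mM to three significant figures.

Competitive: Km,app = α·Km with α = 1 + [I]/Ki.
α = Km,app/Km = 24.1/15.0 = 1.607.
Ki = [I]/(α − 1) = 3.90/0.6067 = 6.43 mM.

6.43 mM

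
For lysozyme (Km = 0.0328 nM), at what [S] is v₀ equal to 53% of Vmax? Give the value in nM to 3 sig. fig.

v/Vmax = [S]/(Km+[S]) = 0.53, so [S] = Km·0.53/(1 − 0.53) = 0.0328 × 1.128.
[S] = 0.0370 nM.

0.0370 nM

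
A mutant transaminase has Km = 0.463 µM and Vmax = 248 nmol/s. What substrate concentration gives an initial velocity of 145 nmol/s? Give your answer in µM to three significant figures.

0.652 µM

The required fractional saturation is v/Vmax = 145/248 = 0.5847.
Then [S]/(Km+[S]) = 0.5847 ⇒ [S] = 0.463 × 0.5847/(1 − 0.5847) = 0.652 µM.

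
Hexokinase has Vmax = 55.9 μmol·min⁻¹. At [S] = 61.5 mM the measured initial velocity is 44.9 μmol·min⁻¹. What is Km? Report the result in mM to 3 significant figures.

From v = Vmax[S]/(Km+[S]), Km = [S](Vmax − v)/v.
Km = 61.5 × (55.9 − 44.9) / 44.9 = 676.5/44.9 = 15.1 mM.

15.1 mM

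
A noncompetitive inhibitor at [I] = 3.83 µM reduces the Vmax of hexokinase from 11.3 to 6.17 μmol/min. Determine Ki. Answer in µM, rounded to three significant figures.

4.61 µM

Noncompetitive: Vmax,app = Vmax/α with α = 1 + [I]/Ki.
α = Vmax/Vmax,app = 11.3/6.17 = 1.831.
Since α = 1 + [I]/Ki, [I]/Ki = 1.831 − 1 = 0.8314 and Ki = 3.83/0.8314 = 4.61 µM.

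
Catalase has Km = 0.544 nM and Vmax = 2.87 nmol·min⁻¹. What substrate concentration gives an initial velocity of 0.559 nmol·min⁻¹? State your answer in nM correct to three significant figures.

The required fractional saturation is v/Vmax = 0.559/2.87 = 0.1948.
Then [S]/(Km+[S]) = 0.1948 ⇒ [S] = 0.544 × 0.1948/(1 − 0.1948) = 0.132 nM.

0.132 nM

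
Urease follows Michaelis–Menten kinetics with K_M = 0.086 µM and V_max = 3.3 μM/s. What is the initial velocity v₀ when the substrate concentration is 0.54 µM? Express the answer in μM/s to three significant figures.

2.85 μM/s

[S]/(Km+[S]) = 0.54/0.6260 = 0.8626, the fractional saturation.
v = 0.8626 × Vmax = 0.8626 × 3.3 = 2.85 μM/s.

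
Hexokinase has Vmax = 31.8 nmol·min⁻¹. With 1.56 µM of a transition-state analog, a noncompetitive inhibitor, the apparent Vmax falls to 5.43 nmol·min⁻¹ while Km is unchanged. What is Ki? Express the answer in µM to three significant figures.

0.321 µM

Noncompetitive: Vmax,app = Vmax/α with α = 1 + [I]/Ki.
α = Vmax/Vmax,app = 31.8/5.43 = 5.856.
Ki = [I]/(α − 1) = 1.56/4.856 = 0.321 µM.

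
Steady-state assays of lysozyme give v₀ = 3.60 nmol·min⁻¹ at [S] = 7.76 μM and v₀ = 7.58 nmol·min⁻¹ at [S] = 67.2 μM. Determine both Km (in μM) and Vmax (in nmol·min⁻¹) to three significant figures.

Km = 11.3 μM; Vmax = 8.86 nmol·min⁻¹

In reciprocal form, 1/v = (Km/Vmax)·(1/[S]) + 1/Vmax. The two points give (1/[S], 1/v) = (0.1289, 0.2778) and (0.01488, 0.1319).
Slope = (0.2778 − 0.1319)/(0.1289 − 0.01488) = 1.280; intercept = 0.2778 − 1.280×0.1289 = 0.1129.
Vmax = 1/intercept = 8.86 nmol·min⁻¹; Km = slope × Vmax = 1.280 × 8.86 = 11.3 μM.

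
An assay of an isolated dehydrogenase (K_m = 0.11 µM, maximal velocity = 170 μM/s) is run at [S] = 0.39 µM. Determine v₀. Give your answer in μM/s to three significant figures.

v = Vmax·[S]/(Km + [S]) = 170 × 0.39 / (0.11 + 0.39)
  = 66.30 / 0.5000 = 133 μM/s.

133 μM/s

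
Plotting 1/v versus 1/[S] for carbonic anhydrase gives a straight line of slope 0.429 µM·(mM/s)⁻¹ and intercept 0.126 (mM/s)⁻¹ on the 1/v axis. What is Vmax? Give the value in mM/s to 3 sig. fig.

The y-intercept of a Lineweaver–Burk plot equals 1/Vmax, so Vmax = 1/0.126 = 7.94 mM/s.

7.94 mM/s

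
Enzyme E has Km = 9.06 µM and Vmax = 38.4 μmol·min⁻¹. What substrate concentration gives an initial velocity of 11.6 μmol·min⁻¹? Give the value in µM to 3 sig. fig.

3.92 µM

The required fractional saturation is v/Vmax = 11.6/38.4 = 0.3021.
Then [S]/(Km+[S]) = 0.3021 ⇒ [S] = 9.06 × 0.3021/(1 − 0.3021) = 3.92 µM.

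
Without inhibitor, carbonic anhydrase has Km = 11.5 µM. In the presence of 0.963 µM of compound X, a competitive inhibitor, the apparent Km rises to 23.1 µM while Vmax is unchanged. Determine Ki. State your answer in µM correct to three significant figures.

0.955 µM

Competitive: Km,app = α·Km with α = 1 + [I]/Ki.
α = Km,app/Km = 23.1/11.5 = 2.009.
Ki = [I]/(α − 1) = 0.963/1.009 = 0.955 µM.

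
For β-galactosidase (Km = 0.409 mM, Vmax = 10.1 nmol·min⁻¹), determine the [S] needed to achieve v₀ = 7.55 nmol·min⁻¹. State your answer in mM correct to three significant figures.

1.21 mM

The required fractional saturation is v/Vmax = 7.55/10.1 = 0.7475.
Then [S]/(Km+[S]) = 0.7475 ⇒ [S] = 0.409 × 0.7475/(1 − 0.7475) = 1.21 mM.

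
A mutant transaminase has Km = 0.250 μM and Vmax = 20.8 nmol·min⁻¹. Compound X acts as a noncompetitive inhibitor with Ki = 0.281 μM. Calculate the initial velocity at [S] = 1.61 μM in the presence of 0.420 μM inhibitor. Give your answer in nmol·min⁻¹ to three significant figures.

α = 1 + [I]/Ki = 1 + 0.420/0.281 = 2.495.
For a noncompetitive inhibitor, Vmax is reduced to Vmax/α while Km is unchanged: Km,app = 0.250 μM, Vmax,app = 8.34 nmol·min⁻¹.
v = Vmax,app·[S]/(Km,app + [S]) = 8.34 × 1.61/(0.250 + 1.61) = 7.22 nmol·min⁻¹.

7.22 nmol·min⁻¹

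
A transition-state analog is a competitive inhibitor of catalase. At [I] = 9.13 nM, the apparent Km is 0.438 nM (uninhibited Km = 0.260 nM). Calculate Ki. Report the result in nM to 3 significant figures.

13.3 nM

Competitive: Km,app = α·Km with α = 1 + [I]/Ki.
α = Km,app/Km = 0.438/0.260 = 1.685.
Since α = 1 + [I]/Ki, [I]/Ki = 1.685 − 1 = 0.6846 and Ki = 9.13/0.6846 = 13.3 nM.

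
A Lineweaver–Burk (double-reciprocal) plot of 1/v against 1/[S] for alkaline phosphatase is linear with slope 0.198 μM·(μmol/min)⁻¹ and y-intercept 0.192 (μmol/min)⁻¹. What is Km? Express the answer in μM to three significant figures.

1.03 μM

y-intercept = 1/Vmax ⇒ Vmax = 5.21 μmol/min; slope = Km/Vmax ⇒ Km = slope × Vmax.
Km = 0.198 × 5.21 = 1.03 μM.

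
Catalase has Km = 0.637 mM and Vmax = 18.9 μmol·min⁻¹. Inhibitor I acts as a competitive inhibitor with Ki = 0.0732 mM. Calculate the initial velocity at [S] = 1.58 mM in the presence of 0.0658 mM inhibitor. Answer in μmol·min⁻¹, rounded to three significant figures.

With α = 1 + [I]/Ki = 1 + 0.0658/0.0732 = 1.899, the competitive rate law is v = Vmax[S] / (αKm + [S]).
v = 18.9×1.58 / (1.899×0.637 + 1.58) = 29.86/2.790 = 10.7 μmol·min⁻¹.

10.7 μmol·min⁻¹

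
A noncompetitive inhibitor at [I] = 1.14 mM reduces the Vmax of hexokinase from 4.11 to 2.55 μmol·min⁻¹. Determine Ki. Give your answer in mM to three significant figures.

1.86 mM

Noncompetitive: Vmax,app = Vmax/α with α = 1 + [I]/Ki.
α = Vmax/Vmax,app = 4.11/2.55 = 1.612.
Ki = [I]/(α − 1) = 1.14/0.6118 = 1.86 mM.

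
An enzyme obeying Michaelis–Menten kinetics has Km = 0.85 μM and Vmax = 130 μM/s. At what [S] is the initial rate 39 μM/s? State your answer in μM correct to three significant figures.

The required fractional saturation is v/Vmax = 39/130 = 0.3000.
Then [S]/(Km+[S]) = 0.3000 ⇒ [S] = 0.85 × 0.3000/(1 − 0.3000) = 0.364 μM.

0.364 μM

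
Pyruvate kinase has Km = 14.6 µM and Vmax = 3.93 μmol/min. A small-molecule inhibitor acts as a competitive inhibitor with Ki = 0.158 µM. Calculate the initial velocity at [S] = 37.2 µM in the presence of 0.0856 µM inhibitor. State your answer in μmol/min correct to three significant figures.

2.45 μmol/min

α = 1 + [I]/Ki = 1 + 0.0856/0.158 = 1.542.
For a competitive inhibitor, Vmax is unchanged and the apparent Km becomes α·Km: Km,app = 22.5 µM, Vmax,app = 3.93 μmol/min.
v = Vmax,app·[S]/(Km,app + [S]) = 3.93 × 37.2/(22.5 + 37.2) = 2.45 μmol/min.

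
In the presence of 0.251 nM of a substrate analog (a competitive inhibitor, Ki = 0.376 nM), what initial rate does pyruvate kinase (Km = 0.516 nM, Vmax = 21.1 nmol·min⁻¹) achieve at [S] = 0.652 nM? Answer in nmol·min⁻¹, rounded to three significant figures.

9.10 nmol·min⁻¹

With α = 1 + [I]/Ki = 1 + 0.251/0.376 = 1.668, the competitive rate law is v = Vmax[S] / (αKm + [S]).
v = 21.1×0.652 / (1.668×0.516 + 0.652) = 13.76/1.512 = 9.10 nmol·min⁻¹.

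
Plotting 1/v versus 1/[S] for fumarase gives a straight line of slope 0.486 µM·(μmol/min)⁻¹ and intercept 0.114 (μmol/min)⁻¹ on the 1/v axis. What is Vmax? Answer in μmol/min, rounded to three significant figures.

The y-intercept of a Lineweaver–Burk plot equals 1/Vmax, so Vmax = 1/0.114 = 8.77 μmol/min.

8.77 μmol/min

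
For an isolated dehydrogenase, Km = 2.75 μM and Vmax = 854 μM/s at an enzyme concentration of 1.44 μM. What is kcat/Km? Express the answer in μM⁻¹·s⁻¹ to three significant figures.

kcat = Vmax/[E]total = 854/1.44 = 593 s⁻¹.
kcat/Km = 593/2.75 = 216 μM⁻¹·s⁻¹.

216 μM⁻¹·s⁻¹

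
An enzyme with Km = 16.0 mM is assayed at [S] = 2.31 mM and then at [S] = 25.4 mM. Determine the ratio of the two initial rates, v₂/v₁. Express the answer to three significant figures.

4.86

Since Vmax cancels, v₂/v₁ = [S]₂(Km+[S]₁) / [S]₁(Km+[S]₂).
= 25.4×(16.0+2.31) / (2.31×(16.0+25.4)) = 465.1/95.63 = 4.86.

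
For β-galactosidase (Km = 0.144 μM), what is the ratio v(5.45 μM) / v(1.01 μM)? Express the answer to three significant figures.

1.11

The fractional saturations are [S]/(Km+[S]) = 1.01/1.154 = 0.8752 and 5.45/5.594 = 0.9743.
v₂/v₁ is just their ratio: 0.9743/0.8752 = 1.11.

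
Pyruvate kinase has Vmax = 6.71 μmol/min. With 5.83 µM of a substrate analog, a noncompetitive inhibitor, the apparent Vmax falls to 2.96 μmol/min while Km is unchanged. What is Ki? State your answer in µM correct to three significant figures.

4.60 µM

Noncompetitive: Vmax,app = Vmax/α with α = 1 + [I]/Ki.
α = Vmax/Vmax,app = 6.71/2.96 = 2.267.
Ki = [I]/(α − 1) = 5.83/1.267 = 4.60 µM.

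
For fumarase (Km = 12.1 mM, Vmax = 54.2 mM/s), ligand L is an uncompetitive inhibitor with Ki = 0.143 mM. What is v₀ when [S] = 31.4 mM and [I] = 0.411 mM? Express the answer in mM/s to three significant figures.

12.7 mM/s

With α = 1 + [I]/Ki = 1 + 0.411/0.143 = 3.874, the uncompetitive rate law is v = (Vmax/α)·[S] / (Km/α + [S]).
v = (54.2/3.874)×31.4 / (12.1/3.874 + 31.4) = 439.3/34.52 = 12.7 mM/s.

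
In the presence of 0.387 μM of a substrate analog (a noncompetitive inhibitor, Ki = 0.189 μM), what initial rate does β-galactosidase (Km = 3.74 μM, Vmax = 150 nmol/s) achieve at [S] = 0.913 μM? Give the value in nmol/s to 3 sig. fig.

With α = 1 + [I]/Ki = 1 + 0.387/0.189 = 3.048, the noncompetitive rate law is v = (Vmax/α)·[S] / (Km + [S]).
v = (150/3.048)×0.913 / (3.74 + 0.913) = 44.94/4.653 = 9.66 nmol/s.

9.66 nmol/s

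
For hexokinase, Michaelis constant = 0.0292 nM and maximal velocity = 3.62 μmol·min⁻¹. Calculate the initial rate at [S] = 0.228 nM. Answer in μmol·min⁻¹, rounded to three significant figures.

v = Vmax·[S]/(Km + [S]) = 3.62 × 0.228 / (0.0292 + 0.228)
  = 0.8254 / 0.2572 = 3.21 μmol·min⁻¹.

3.21 μmol·min⁻¹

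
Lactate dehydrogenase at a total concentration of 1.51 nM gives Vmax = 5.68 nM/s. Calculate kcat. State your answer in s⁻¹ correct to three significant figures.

kcat = Vmax/[E]total = 5.68 nM/s / 1.51 nM = 3.76 s⁻¹.

3.76 s⁻¹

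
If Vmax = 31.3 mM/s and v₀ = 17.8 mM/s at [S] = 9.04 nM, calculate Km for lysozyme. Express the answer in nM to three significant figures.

From v = Vmax[S]/(Km+[S]), Km = [S](Vmax − v)/v.
Km = 9.04 × (31.3 − 17.8) / 17.8 = 122.0/17.8 = 6.86 nM.

6.86 nM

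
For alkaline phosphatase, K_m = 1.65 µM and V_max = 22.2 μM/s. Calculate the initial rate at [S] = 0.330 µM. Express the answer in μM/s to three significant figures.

v = Vmax·[S]/(Km + [S]) = 22.2 × 0.330 / (1.65 + 0.330)
  = 7.326 / 1.980 = 3.70 μM/s.

3.70 μM/s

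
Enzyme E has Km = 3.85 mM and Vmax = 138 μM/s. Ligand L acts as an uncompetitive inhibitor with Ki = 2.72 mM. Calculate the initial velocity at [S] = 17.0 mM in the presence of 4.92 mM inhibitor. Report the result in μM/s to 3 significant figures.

With α = 1 + [I]/Ki = 1 + 4.92/2.72 = 2.809, the uncompetitive rate law is v = (Vmax/α)·[S] / (Km/α + [S]).
v = (138/2.809)×17.0 / (3.85/2.809 + 17.0) = 835.2/18.37 = 45.5 μM/s.

45.5 μM/s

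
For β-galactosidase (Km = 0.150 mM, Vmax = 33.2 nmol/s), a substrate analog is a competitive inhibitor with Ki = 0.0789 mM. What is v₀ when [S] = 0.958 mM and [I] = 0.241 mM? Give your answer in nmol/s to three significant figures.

20.3 nmol/s

α = 1 + [I]/Ki = 1 + 0.241/0.0789 = 4.054.
For a competitive inhibitor, Vmax is unchanged and the apparent Km becomes α·Km: Km,app = 0.608 mM, Vmax,app = 33.2 nmol/s.
v = Vmax,app·[S]/(Km,app + [S]) = 33.2 × 0.958/(0.608 + 0.958) = 20.3 nmol/s.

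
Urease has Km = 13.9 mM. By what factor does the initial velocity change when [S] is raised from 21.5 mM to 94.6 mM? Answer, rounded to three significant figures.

1.44

Since Vmax cancels, v₂/v₁ = [S]₂(Km+[S]₁) / [S]₁(Km+[S]₂).
= 94.6×(13.9+21.5) / (21.5×(13.9+94.6)) = 3349/2333 = 1.44.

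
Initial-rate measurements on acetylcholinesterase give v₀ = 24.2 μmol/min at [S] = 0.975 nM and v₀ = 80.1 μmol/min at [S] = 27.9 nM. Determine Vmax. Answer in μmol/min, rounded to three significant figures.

From v = Vmax[S]/(Km+[S]), each point gives Vmax = v(Km+[S])/[S].
Equating: 24.2(Km+0.975)/0.975 = 80.1(Km+27.9)/27.9.
24.82·Km + 24.2 = 2.871·Km + 80.1, so (24.82 − 2.871)·Km = 80.1 − 24.2.
Km = 55.90/21.95 = 2.55 nM; then Vmax = 24.2(2.55+0.975)/0.975 = 87.4 μmol/min.

87.4 μmol/min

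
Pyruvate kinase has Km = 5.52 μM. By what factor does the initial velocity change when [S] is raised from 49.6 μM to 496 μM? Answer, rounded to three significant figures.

1.10

The fractional saturations are [S]/(Km+[S]) = 49.6/55.12 = 0.8999 and 496/501.5 = 0.9890.
v₂/v₁ is just their ratio: 0.9890/0.8999 = 1.10.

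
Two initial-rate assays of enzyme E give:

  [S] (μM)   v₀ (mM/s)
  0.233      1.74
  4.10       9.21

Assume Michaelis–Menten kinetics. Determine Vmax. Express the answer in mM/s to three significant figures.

12.4 mM/s

From v = Vmax[S]/(Km+[S]), each point gives Vmax = v(Km+[S])/[S].
Equating: 1.74(Km+0.233)/0.233 = 9.21(Km+4.10)/4.10.
7.468·Km + 1.74 = 2.246·Km + 9.21, so (7.468 − 2.246)·Km = 9.21 − 1.74.
Km = 7.470/5.221 = 1.43 μM; then Vmax = 1.74(1.43+0.233)/0.233 = 12.4 mM/s.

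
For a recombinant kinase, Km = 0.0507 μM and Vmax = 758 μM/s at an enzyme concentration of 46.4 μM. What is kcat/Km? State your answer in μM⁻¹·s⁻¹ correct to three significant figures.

kcat = Vmax/[E]total = 758/46.4 = 16.3 s⁻¹.
kcat/Km = 16.3/0.0507 = 322 μM⁻¹·s⁻¹.

322 μM⁻¹·s⁻¹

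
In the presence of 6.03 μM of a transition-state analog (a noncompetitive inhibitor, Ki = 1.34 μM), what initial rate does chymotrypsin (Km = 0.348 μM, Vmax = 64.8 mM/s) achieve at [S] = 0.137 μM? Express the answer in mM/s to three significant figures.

3.33 mM/s

α = 1 + [I]/Ki = 1 + 6.03/1.34 = 5.500.
For a noncompetitive inhibitor, Vmax is reduced to Vmax/α while Km is unchanged: Km,app = 0.348 μM, Vmax,app = 11.8 mM/s.
v = Vmax,app·[S]/(Km,app + [S]) = 11.8 × 0.137/(0.348 + 0.137) = 3.33 mM/s.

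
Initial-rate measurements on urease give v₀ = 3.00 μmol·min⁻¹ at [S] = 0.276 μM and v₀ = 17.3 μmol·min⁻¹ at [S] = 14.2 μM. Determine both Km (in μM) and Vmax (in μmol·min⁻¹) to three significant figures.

In reciprocal form, 1/v = (Km/Vmax)·(1/[S]) + 1/Vmax. The two points give (1/[S], 1/v) = (3.623, 0.3333) and (0.07042, 0.05780).
Slope = (0.3333 − 0.05780)/(3.623 − 0.07042) = 0.07755; intercept = 0.3333 − 0.07755×3.623 = 0.05234.
Vmax = 1/intercept = 19.1 μmol·min⁻¹; Km = slope × Vmax = 0.07755 × 19.1 = 1.48 μM.

Km = 1.48 μM; Vmax = 19.1 μmol·min⁻¹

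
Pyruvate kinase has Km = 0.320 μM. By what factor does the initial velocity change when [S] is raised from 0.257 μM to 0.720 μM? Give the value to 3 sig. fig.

1.55

Since Vmax cancels, v₂/v₁ = [S]₂(Km+[S]₁) / [S]₁(Km+[S]₂).
= 0.720×(0.320+0.257) / (0.257×(0.320+0.720)) = 0.4154/0.2673 = 1.55.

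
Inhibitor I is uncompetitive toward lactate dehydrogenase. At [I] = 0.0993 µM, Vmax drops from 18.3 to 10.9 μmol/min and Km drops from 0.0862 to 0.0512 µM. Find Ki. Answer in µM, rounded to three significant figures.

Uncompetitive: Vmax,app = Vmax/α (and Km,app = Km/α) with α = 1 + [I]/Ki.
α = Vmax/Vmax,app = 18.3/10.9 = 1.679.
Since α = 1 + [I]/Ki, [I]/Ki = 1.679 − 1 = 0.6789 and Ki = 0.0993/0.6789 = 0.146 µM.

0.146 µM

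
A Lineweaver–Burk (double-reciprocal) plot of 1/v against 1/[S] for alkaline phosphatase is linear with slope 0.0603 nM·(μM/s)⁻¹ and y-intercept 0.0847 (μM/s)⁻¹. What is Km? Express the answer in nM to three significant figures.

0.712 nM

y-intercept = 1/Vmax ⇒ Vmax = 11.8 μM/s; slope = Km/Vmax ⇒ Km = slope × Vmax.
Km = 0.0603 × 11.8 = 0.712 nM.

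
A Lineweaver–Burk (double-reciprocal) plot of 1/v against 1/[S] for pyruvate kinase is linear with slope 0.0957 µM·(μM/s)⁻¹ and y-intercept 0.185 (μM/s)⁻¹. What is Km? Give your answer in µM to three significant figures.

y-intercept = 1/Vmax ⇒ Vmax = 5.41 μM/s; slope = Km/Vmax ⇒ Km = slope × Vmax.
Km = 0.0957 × 5.41 = 0.517 µM.

0.517 µM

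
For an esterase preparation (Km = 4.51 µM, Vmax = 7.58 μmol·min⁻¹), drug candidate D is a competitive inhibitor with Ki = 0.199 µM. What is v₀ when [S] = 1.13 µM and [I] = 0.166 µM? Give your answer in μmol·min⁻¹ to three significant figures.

0.911 μmol·min⁻¹

With α = 1 + [I]/Ki = 1 + 0.166/0.199 = 1.834, the competitive rate law is v = Vmax[S] / (αKm + [S]).
v = 7.58×1.13 / (1.834×4.51 + 1.13) = 8.565/9.402 = 0.911 μmol·min⁻¹.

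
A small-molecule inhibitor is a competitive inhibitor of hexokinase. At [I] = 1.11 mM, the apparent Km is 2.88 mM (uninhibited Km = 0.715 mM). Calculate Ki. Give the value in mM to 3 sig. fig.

Competitive: Km,app = α·Km with α = 1 + [I]/Ki.
α = Km,app/Km = 2.88/0.715 = 4.028.
Since α = 1 + [I]/Ki, [I]/Ki = 4.028 − 1 = 3.028 and Ki = 1.11/3.028 = 0.367 mM.

0.367 mM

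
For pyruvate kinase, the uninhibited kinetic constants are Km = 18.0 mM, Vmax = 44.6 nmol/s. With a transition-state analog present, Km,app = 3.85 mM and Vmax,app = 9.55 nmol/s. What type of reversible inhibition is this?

Both Km and Vmax decrease by the same factor (~4.67-fold) — characteristic of uncompetitive inhibition.

uncompetitive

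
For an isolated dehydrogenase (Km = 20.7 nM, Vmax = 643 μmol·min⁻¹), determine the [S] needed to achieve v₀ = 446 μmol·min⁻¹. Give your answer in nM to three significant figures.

46.9 nM

The required fractional saturation is v/Vmax = 446/643 = 0.6936.
Then [S]/(Km+[S]) = 0.6936 ⇒ [S] = 20.7 × 0.6936/(1 − 0.6936) = 46.9 nM.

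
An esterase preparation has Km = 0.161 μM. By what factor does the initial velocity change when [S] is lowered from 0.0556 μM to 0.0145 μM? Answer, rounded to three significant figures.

0.322

Since Vmax cancels, v₂/v₁ = [S]₂(Km+[S]₁) / [S]₁(Km+[S]₂).
= 0.0145×(0.161+0.0556) / (0.0556×(0.161+0.0145)) = 0.003141/0.009758 = 0.322.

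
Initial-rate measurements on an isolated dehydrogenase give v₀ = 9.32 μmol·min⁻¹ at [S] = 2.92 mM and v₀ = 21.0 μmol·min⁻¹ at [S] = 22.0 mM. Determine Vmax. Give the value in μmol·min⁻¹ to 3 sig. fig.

From v = Vmax[S]/(Km+[S]), each point gives Vmax = v(Km+[S])/[S].
Equating: 9.32(Km+2.92)/2.92 = 21.0(Km+22.0)/22.0.
3.192·Km + 9.32 = 0.9545·Km + 21.0, so (3.192 − 0.9545)·Km = 21.0 − 9.32.
Km = 11.68/2.237 = 5.22 mM; then Vmax = 9.32(5.22+2.92)/2.92 = 26.0 μmol·min⁻¹.

26.0 μmol·min⁻¹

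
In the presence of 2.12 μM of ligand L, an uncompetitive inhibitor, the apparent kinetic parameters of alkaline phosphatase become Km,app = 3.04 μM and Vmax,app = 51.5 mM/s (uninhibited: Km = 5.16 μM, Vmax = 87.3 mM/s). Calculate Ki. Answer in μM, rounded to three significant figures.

3.05 μM

Uncompetitive: Vmax,app = Vmax/α (and Km,app = Km/α) with α = 1 + [I]/Ki.
α = Vmax/Vmax,app = 87.3/51.5 = 1.695.
Ki = [I]/(α − 1) = 2.12/0.6951 = 3.05 μM.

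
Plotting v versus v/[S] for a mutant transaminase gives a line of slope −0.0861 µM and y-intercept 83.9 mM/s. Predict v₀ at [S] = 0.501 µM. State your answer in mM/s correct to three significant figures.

71.6 mM/s

In the Eadie–Hofstee form v = Vmax − Km·(v/[S]), the slope is −Km and the intercept is Vmax, so Km = 0.0861 µM and Vmax = 83.9 mM/s.
v = 83.9 × 0.501/(0.0861 + 0.501) = 71.6 mM/s.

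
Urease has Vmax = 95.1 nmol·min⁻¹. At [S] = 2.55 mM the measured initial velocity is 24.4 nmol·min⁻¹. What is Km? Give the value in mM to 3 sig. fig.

7.39 mM

From v = Vmax[S]/(Km+[S]), Km = [S](Vmax − v)/v.
Km = 2.55 × (95.1 − 24.4) / 24.4 = 180.3/24.4 = 7.39 mM.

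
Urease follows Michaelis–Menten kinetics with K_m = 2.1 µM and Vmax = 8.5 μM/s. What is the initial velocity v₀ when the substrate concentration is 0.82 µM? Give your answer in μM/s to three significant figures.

2.39 μM/s

[S]/(Km+[S]) = 0.82/2.920 = 0.2808, the fractional saturation.
v = 0.2808 × Vmax = 0.2808 × 8.5 = 2.39 μM/s.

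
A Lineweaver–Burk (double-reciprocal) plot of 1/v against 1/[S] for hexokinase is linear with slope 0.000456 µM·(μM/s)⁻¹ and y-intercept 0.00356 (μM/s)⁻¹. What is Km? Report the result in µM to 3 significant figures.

0.128 µM

y-intercept = 1/Vmax ⇒ Vmax = 281 μM/s; slope = Km/Vmax ⇒ Km = slope × Vmax.
Km = 0.000456 × 281 = 0.128 µM.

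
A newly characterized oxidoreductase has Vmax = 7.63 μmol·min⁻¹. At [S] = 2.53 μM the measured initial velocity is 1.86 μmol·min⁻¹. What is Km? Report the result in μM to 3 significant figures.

7.85 μM

v/Vmax = 1.86/7.63 = 0.2438 = [S]/(Km+[S]).
So Km + [S] = [S]/0.2438 = 10.38 μM, giving Km = 10.38 − 2.53 = 7.85 μM.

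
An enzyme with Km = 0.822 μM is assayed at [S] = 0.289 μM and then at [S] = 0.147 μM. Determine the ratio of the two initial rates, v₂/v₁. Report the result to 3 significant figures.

0.583

Since Vmax cancels, v₂/v₁ = [S]₂(Km+[S]₁) / [S]₁(Km+[S]₂).
= 0.147×(0.822+0.289) / (0.289×(0.822+0.147)) = 0.1633/0.2800 = 0.583.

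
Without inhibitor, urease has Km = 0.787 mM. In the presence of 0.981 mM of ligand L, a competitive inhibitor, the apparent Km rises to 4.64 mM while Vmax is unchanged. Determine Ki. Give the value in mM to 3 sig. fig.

0.200 mM

Competitive: Km,app = α·Km with α = 1 + [I]/Ki.
α = Km,app/Km = 4.64/0.787 = 5.896.
Ki = [I]/(α − 1) = 0.981/4.896 = 0.200 mM.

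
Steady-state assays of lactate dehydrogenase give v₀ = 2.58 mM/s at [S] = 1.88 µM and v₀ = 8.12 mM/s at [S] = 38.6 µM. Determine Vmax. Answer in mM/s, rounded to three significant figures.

9.12 mM/s

In reciprocal form, 1/v = (Km/Vmax)·(1/[S]) + 1/Vmax. The two points give (1/[S], 1/v) = (0.5319, 0.3876) and (0.02591, 0.1232).
Slope = (0.3876 − 0.1232)/(0.5319 − 0.02591) = 0.5226; intercept = 0.3876 − 0.5226×0.5319 = 0.1096.
Vmax = 1/intercept = 9.12 mM/s; Km = slope × Vmax = 0.5226 × 9.12 = 4.77 µM.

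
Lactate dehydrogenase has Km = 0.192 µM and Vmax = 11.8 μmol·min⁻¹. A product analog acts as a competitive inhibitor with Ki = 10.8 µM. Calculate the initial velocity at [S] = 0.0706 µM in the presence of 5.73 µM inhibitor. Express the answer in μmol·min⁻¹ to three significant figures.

α = 1 + [I]/Ki = 1 + 5.73/10.8 = 1.531.
For a competitive inhibitor, Vmax is unchanged and the apparent Km becomes α·Km: Km,app = 0.294 µM, Vmax,app = 11.8 μmol·min⁻¹.
v = Vmax,app·[S]/(Km,app + [S]) = 11.8 × 0.0706/(0.294 + 0.0706) = 2.29 μmol·min⁻¹.

2.29 μmol·min⁻¹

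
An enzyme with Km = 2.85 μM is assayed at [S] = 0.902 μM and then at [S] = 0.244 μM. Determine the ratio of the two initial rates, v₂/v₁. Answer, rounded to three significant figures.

The fractional saturations are [S]/(Km+[S]) = 0.902/3.752 = 0.2404 and 0.244/3.094 = 0.07886.
v₂/v₁ is just their ratio: 0.07886/0.2404 = 0.328.

0.328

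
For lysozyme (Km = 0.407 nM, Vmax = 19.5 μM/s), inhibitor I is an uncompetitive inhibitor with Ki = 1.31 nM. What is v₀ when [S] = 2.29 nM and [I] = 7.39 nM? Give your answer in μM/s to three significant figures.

2.86 μM/s

α = 1 + [I]/Ki = 1 + 7.39/1.31 = 6.641.
For an uncompetitive inhibitor, both parameters are divided by α, giving Vmax/α and Km/α: Km,app = 0.0613 nM, Vmax,app = 2.94 μM/s.
v = Vmax,app·[S]/(Km,app + [S]) = 2.94 × 2.29/(0.0613 + 2.29) = 2.86 μM/s.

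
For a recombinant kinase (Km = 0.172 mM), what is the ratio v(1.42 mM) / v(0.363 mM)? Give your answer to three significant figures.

The fractional saturations are [S]/(Km+[S]) = 0.363/0.5350 = 0.6785 and 1.42/1.592 = 0.8920.
v₂/v₁ is just their ratio: 0.8920/0.6785 = 1.31.

1.31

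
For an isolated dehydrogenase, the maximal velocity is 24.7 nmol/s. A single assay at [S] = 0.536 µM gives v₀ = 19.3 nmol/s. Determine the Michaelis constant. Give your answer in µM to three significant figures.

0.150 µM

v/Vmax = 19.3/24.7 = 0.7814 = [S]/(Km+[S]).
So Km + [S] = [S]/0.7814 = 0.6860 µM, giving Km = 0.6860 − 0.536 = 0.150 µM.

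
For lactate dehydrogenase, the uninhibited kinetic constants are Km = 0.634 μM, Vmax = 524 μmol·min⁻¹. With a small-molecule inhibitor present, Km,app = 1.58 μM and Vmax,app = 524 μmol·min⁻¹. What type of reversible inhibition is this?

competitive

Km increases (0.634 → 1.58 μM) while Vmax is unchanged — the hallmark of competitive inhibition.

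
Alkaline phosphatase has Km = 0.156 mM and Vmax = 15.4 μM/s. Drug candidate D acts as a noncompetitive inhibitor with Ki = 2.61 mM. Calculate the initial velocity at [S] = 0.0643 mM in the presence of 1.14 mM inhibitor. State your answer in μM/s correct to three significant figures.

3.13 μM/s

With α = 1 + [I]/Ki = 1 + 1.14/2.61 = 1.437, the noncompetitive rate law is v = (Vmax/α)·[S] / (Km + [S]).
v = (15.4/1.437)×0.0643 / (0.156 + 0.0643) = 0.6892/0.2203 = 3.13 μM/s.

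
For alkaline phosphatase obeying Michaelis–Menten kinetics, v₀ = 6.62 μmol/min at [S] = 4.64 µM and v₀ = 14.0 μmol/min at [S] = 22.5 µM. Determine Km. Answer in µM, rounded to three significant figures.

9.17 µM

In reciprocal form, 1/v = (Km/Vmax)·(1/[S]) + 1/Vmax. The two points give (1/[S], 1/v) = (0.2155, 0.1511) and (0.04444, 0.07143).
Slope = (0.1511 − 0.07143)/(0.2155 − 0.04444) = 0.4655; intercept = 0.1511 − 0.4655×0.2155 = 0.05074.
Vmax = 1/intercept = 19.7 μmol/min; Km = slope × Vmax = 0.4655 × 19.7 = 9.17 µM.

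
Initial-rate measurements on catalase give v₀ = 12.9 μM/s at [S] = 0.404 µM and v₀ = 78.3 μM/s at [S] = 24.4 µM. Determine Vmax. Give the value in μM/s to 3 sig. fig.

85.6 μM/s

In reciprocal form, 1/v = (Km/Vmax)·(1/[S]) + 1/Vmax. The two points give (1/[S], 1/v) = (2.475, 0.07752) and (0.04098, 0.01277).
Slope = (0.07752 − 0.01277)/(2.475 − 0.04098) = 0.02660; intercept = 0.07752 − 0.02660×2.475 = 0.01168.
Vmax = 1/intercept = 85.6 μM/s; Km = slope × Vmax = 0.02660 × 85.6 = 2.28 µM.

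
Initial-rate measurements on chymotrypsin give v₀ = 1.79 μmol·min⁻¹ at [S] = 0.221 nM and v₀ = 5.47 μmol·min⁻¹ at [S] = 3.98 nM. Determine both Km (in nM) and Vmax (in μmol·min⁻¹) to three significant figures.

Km = 0.547 nM; Vmax = 6.22 μmol·min⁻¹

From v = Vmax[S]/(Km+[S]), each point gives Vmax = v(Km+[S])/[S].
Equating: 1.79(Km+0.221)/0.221 = 5.47(Km+3.98)/3.98.
8.100·Km + 1.79 = 1.374·Km + 5.47, so (8.100 − 1.374)·Km = 5.47 − 1.79.
Km = 3.680/6.725 = 0.547 nM; then Vmax = 1.79(0.547+0.221)/0.221 = 6.22 μmol·min⁻¹.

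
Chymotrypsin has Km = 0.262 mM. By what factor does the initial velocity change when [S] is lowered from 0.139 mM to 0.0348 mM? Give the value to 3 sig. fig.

Since Vmax cancels, v₂/v₁ = [S]₂(Km+[S]₁) / [S]₁(Km+[S]₂).
= 0.0348×(0.262+0.139) / (0.139×(0.262+0.0348)) = 0.01395/0.04126 = 0.338.

0.338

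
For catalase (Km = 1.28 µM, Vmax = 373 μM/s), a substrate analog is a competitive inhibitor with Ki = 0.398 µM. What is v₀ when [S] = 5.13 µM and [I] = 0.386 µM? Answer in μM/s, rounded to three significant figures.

α = 1 + [I]/Ki = 1 + 0.386/0.398 = 1.970.
For a competitive inhibitor, Vmax is unchanged and the apparent Km becomes α·Km: Km,app = 2.52 µM, Vmax,app = 373 μM/s.
v = Vmax,app·[S]/(Km,app + [S]) = 373 × 5.13/(2.52 + 5.13) = 250 μM/s.

250 μM/s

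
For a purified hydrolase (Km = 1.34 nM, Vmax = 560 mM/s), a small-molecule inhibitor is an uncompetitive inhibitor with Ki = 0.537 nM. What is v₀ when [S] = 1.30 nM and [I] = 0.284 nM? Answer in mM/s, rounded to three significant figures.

219 mM/s

α = 1 + [I]/Ki = 1 + 0.284/0.537 = 1.529.
For an uncompetitive inhibitor, both parameters are divided by α, giving Vmax/α and Km/α: Km,app = 0.876 nM, Vmax,app = 366 mM/s.
v = Vmax,app·[S]/(Km,app + [S]) = 366 × 1.30/(0.876 + 1.30) = 219 mM/s.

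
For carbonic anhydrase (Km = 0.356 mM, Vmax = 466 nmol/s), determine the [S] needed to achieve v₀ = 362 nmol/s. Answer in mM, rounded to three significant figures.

1.24 mM

Rearranging v = Vmax[S]/(Km+[S]) gives [S] = Km·v/(Vmax − v).
[S] = 0.356 × 362 / (466 − 362) = 128.9/104.0 = 1.24 mM.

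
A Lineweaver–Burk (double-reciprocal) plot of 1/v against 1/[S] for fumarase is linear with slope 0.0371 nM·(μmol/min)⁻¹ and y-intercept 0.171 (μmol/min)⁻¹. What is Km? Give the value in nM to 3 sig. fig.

y-intercept = 1/Vmax ⇒ Vmax = 5.85 μmol/min; slope = Km/Vmax ⇒ Km = slope × Vmax.
Km = 0.0371 × 5.85 = 0.217 nM.

0.217 nM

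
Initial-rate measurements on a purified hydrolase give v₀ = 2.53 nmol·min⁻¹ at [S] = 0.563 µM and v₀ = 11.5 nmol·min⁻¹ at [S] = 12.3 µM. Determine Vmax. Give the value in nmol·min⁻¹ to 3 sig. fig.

In reciprocal form, 1/v = (Km/Vmax)·(1/[S]) + 1/Vmax. The two points give (1/[S], 1/v) = (1.776, 0.3953) and (0.08130, 0.08696).
Slope = (0.3953 − 0.08696)/(1.776 − 0.08130) = 0.1819; intercept = 0.3953 − 0.1819×1.776 = 0.07217.
Vmax = 1/intercept = 13.9 nmol·min⁻¹; Km = slope × Vmax = 0.1819 × 13.9 = 2.52 µM.

13.9 nmol·min⁻¹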